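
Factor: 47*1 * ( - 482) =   -  2^1*47^1*241^1 =-22654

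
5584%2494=596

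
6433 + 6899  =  13332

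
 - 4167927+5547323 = 1379396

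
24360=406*60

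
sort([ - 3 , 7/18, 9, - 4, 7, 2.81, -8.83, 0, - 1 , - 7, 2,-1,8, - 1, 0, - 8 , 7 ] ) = [ - 8.83, - 8,-7,  -  4,-3, - 1,  -  1 , - 1, 0, 0, 7/18, 2 , 2.81, 7 , 7, 8,  9 ] 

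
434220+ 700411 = 1134631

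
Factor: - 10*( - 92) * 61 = 2^3 * 5^1 * 23^1 * 61^1 = 56120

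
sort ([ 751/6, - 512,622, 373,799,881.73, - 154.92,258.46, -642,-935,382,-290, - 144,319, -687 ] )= [ -935  , - 687,-642, - 512,-290,-154.92 , - 144,751/6,258.46,319,373,382 , 622,799,881.73] 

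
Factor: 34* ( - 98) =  - 2^2*7^2* 17^1 =- 3332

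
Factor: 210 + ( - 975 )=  - 765=- 3^2*5^1*17^1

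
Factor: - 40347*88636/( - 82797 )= 1192065564/27599 = 2^2 * 3^1*11^(-1) *13^( - 1)*193^( - 1 )*4483^1*22159^1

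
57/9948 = 19/3316= 0.01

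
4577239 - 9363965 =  - 4786726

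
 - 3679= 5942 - 9621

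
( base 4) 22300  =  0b1010110000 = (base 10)688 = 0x2B0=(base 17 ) 268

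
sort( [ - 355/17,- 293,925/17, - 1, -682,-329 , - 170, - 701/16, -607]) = [-682, - 607, - 329, - 293 ,-170, - 701/16, - 355/17, - 1,925/17] 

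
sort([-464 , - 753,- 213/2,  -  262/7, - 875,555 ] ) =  [ - 875,-753, - 464,  -  213/2 , - 262/7,555] 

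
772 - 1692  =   - 920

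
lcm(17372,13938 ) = 1198668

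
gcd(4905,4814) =1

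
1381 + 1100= 2481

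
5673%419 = 226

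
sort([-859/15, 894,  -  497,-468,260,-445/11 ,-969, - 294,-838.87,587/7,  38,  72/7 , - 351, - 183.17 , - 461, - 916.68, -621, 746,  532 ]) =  [-969, - 916.68,-838.87, - 621, - 497,-468,- 461, - 351, - 294,-183.17,  -  859/15, - 445/11, 72/7,38,587/7 , 260,532,746,894 ] 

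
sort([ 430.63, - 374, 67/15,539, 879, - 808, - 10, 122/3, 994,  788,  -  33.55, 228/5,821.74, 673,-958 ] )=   [ - 958, - 808 , - 374,-33.55, - 10, 67/15 , 122/3, 228/5, 430.63, 539, 673,788, 821.74, 879, 994]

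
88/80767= 88/80767 = 0.00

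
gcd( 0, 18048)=18048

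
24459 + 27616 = 52075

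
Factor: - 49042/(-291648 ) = 113/672=2^( - 5 )*3^( - 1 )*7^( - 1)*113^1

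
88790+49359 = 138149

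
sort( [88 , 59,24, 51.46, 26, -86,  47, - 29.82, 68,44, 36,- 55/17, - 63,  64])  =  [ - 86, - 63,  -  29.82, - 55/17,24, 26,36, 44, 47,51.46,59,64,68, 88]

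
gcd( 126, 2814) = 42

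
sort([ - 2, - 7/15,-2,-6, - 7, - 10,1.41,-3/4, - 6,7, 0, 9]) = [-10,-7,- 6, - 6, - 2,-2, - 3/4,-7/15, 0,1.41 , 7,9 ]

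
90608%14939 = 974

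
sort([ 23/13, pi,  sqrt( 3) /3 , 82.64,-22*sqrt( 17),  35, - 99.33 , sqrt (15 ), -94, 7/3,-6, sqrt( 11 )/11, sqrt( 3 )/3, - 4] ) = [ -99.33, - 94, - 22 *sqrt( 17 ) , -6,-4,sqrt( 11 ) /11, sqrt(3 )/3,sqrt( 3)/3, 23/13,  7/3, pi,sqrt( 15 ), 35, 82.64] 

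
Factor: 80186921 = 7213^1 * 11117^1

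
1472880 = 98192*15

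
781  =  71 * 11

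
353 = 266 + 87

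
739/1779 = 739/1779 =0.42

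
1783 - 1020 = 763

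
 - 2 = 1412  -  1414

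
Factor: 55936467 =3^3 * 2071721^1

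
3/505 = 3/505 = 0.01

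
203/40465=203/40465 = 0.01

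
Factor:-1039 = - 1039^1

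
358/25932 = 179/12966 = 0.01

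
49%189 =49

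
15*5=75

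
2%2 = 0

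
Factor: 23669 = 23669^1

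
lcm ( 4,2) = 4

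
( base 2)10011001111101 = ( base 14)383b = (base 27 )ddp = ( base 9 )14457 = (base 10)9853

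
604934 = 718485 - 113551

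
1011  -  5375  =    -  4364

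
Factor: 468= 2^2*3^2*  13^1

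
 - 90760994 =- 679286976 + 588525982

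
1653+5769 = 7422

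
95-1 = 94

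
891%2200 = 891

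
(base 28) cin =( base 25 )fma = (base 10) 9935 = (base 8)23317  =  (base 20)14gf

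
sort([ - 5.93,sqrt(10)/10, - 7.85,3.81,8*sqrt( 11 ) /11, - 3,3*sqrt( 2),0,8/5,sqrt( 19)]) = [ - 7.85, - 5.93, - 3,  0,  sqrt( 10 )/10,8/5,  8 * sqrt( 11 )/11, 3.81,3*sqrt( 2 ), sqrt( 19)]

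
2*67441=134882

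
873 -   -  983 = 1856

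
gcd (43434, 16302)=114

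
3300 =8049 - 4749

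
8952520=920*9731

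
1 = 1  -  0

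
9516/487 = 9516/487=19.54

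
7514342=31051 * 242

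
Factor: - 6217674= - 2^1*3^1*19^1*54541^1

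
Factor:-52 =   -  2^2*13^1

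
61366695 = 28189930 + 33176765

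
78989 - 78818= 171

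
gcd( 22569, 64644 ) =3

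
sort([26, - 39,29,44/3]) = [ - 39,44/3, 26, 29 ]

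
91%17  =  6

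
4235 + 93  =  4328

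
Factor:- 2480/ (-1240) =2^1 =2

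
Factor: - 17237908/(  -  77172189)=2^2 * 3^(  -  1 )*47^1 * 197^( - 1)*91691^1*130579^(  -  1)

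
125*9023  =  1127875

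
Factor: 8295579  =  3^2*283^1*3257^1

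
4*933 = 3732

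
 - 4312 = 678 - 4990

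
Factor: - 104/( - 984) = 3^( - 1 )*13^1*41^(- 1) = 13/123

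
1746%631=484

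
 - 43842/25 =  - 43842/25 = - 1753.68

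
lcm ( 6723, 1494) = 13446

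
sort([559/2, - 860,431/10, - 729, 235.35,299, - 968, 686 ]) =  [ - 968, - 860, - 729 , 431/10,  235.35,559/2,299,686]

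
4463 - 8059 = -3596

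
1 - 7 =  - 6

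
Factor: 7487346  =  2^1 * 3^1 * 269^1 * 4639^1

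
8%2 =0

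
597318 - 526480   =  70838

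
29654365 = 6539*4535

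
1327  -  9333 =-8006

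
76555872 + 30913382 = 107469254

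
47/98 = 47/98 = 0.48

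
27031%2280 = 1951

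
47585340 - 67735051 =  - 20149711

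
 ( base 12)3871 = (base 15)1d81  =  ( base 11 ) 4908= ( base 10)6421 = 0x1915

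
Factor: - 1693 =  - 1693^1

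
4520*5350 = 24182000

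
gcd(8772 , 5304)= 204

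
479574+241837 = 721411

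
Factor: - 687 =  - 3^1*229^1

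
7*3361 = 23527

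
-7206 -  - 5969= -1237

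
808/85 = 9 + 43/85 = 9.51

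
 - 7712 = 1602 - 9314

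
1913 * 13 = 24869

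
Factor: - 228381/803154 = -2^( - 1)*11^(-1 )*43^( - 1)*269^1 = -269/946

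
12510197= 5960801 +6549396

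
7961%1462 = 651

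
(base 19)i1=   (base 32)AN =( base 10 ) 343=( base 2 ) 101010111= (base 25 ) DI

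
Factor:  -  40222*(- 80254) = 3227976388 = 2^2*7^1*13^2*17^1*40127^1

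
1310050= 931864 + 378186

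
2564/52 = 641/13 = 49.31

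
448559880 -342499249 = 106060631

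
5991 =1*5991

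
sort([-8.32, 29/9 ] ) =[ - 8.32 , 29/9]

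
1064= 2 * 532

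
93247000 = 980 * 95150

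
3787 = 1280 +2507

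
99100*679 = 67288900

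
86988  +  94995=181983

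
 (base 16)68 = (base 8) 150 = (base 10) 104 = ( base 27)3n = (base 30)3e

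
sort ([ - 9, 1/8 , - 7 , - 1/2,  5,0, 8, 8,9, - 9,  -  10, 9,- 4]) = [ - 10, - 9 ,-9,-7, - 4, - 1/2, 0, 1/8 , 5,8,8, 9 , 9 ] 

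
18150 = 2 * 9075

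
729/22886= 729/22886 = 0.03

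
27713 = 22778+4935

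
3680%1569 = 542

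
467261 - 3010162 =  - 2542901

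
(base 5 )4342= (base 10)597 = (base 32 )IL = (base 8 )1125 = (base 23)12M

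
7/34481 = 7/34481 = 0.00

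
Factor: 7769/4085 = 5^(-1)*17^1*19^(  -  1)*43^(-1) * 457^1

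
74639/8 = 9329 + 7/8 = 9329.88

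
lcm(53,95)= 5035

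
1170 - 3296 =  - 2126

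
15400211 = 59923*257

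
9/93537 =1/10393 = 0.00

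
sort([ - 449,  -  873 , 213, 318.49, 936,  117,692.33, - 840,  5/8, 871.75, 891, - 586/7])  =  [ - 873 , - 840, - 449,  -  586/7,5/8, 117,213, 318.49, 692.33, 871.75, 891,936 ]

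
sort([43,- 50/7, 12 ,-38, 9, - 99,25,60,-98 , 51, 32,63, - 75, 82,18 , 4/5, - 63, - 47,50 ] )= [ - 99, - 98,-75,-63,-47,-38 ,-50/7,4/5,  9,12 , 18,  25,32, 43,50 , 51, 60,63,82]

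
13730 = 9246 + 4484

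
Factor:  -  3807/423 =-9 = - 3^2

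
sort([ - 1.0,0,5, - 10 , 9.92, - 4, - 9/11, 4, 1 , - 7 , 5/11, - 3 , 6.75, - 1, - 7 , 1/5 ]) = [ - 10, - 7, - 7 , - 4,  -  3, - 1.0, - 1,-9/11, 0,1/5,5/11,1, 4,5,6.75,9.92]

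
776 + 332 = 1108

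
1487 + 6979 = 8466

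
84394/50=42197/25 = 1687.88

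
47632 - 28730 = 18902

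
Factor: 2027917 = 277^1 * 7321^1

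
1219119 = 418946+800173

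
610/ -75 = -9+13/15 = -8.13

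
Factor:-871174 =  - 2^1 * 103^1 * 4229^1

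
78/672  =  13/112 = 0.12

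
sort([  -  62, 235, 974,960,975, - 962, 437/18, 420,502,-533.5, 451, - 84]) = [ - 962,-533.5,-84, - 62,437/18, 235,420, 451,502,960, 974,975 ]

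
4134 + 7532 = 11666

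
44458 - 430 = 44028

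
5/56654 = 5/56654  =  0.00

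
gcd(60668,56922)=2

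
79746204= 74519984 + 5226220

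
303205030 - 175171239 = 128033791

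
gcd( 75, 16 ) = 1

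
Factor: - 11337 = - 3^1*3779^1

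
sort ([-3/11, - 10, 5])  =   [-10, - 3/11, 5] 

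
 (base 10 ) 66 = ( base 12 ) 56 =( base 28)2a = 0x42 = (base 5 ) 231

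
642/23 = 642/23 = 27.91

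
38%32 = 6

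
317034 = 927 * 342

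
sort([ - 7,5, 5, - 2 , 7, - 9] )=[ - 9,  -  7, - 2,5,5,7 ] 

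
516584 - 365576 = 151008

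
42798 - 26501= 16297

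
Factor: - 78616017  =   - 3^2*8735113^1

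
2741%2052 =689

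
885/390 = 59/26 = 2.27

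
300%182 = 118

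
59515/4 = 14878 + 3/4 = 14878.75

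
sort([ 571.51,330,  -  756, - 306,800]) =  [  -  756, - 306, 330, 571.51, 800] 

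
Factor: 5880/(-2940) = - 2 = - 2^1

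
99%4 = 3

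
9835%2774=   1513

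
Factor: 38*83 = 3154 = 2^1*19^1*83^1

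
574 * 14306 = 8211644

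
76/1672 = 1/22 = 0.05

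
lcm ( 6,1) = 6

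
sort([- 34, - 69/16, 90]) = [  -  34, - 69/16, 90]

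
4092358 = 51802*79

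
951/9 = 317/3 = 105.67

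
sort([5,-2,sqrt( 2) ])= [-2,sqrt( 2),5 ] 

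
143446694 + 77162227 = 220608921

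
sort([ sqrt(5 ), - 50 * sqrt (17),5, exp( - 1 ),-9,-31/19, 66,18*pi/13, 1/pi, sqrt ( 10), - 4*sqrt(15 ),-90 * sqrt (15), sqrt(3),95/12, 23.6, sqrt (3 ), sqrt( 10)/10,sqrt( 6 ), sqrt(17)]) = [ - 90*sqrt( 15), - 50*sqrt(17 ) , - 4 * sqrt(15), - 9, - 31/19, sqrt (10 )/10, 1/pi,exp ( - 1 ),sqrt( 3), sqrt (3 ), sqrt( 5), sqrt(6 ), sqrt(10), sqrt( 17),18*pi/13,  5, 95/12, 23.6, 66 ]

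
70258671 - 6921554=63337117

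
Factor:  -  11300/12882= - 2^1 * 3^( - 1)*5^2*19^(-1 ) = - 50/57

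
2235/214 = 10 + 95/214 =10.44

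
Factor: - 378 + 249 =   -  129=- 3^1* 43^1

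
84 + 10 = 94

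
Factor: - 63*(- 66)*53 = 220374  =  2^1 * 3^3*7^1*11^1*53^1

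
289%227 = 62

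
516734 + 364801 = 881535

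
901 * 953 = 858653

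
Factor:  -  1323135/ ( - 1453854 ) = 441045/484618 = 2^ (-1 )*3^6*5^1*11^2*242309^( - 1)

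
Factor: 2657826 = 2^1*3^3*83^1*593^1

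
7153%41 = 19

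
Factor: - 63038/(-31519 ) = 2 = 2^1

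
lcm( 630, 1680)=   5040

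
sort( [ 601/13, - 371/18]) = [-371/18,601/13] 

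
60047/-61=- 60047/61  =  -984.38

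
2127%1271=856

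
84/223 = 84/223 = 0.38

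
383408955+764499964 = 1147908919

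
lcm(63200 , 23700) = 189600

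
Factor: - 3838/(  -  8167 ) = 2^1*19^1*101^1 * 8167^(  -  1)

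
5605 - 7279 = -1674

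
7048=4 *1762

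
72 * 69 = 4968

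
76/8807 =76/8807 = 0.01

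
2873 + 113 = 2986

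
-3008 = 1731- 4739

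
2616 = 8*327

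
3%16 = 3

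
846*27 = 22842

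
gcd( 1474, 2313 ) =1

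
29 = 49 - 20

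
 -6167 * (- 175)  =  1079225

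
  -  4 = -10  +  6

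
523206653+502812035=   1026018688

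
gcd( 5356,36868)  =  52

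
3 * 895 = 2685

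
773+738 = 1511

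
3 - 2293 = - 2290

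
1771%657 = 457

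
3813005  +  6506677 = 10319682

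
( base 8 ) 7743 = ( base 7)14600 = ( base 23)7FJ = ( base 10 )4067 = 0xfe3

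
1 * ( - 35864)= - 35864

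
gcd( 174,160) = 2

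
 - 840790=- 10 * 84079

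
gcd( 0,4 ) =4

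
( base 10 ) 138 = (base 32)4a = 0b10001010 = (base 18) 7c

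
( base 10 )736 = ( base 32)N0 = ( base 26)128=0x2E0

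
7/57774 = 7/57774=0.00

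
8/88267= 8/88267 = 0.00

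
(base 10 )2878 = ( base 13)1405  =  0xb3e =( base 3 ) 10221121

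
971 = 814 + 157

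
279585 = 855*327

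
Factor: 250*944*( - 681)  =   - 2^5*3^1*5^3*59^1* 227^1= - 160716000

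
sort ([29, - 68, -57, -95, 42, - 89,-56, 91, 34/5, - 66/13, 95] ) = [ - 95, - 89, - 68, - 57, - 56, - 66/13, 34/5,29, 42, 91,95] 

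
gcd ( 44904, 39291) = 5613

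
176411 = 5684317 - 5507906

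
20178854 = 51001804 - 30822950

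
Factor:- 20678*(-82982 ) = 1715901796 = 2^2*7^2 * 211^1*41491^1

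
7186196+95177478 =102363674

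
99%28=15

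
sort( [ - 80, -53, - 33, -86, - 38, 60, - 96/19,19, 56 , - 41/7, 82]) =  [ - 86, - 80, - 53, - 38, - 33,-41/7, - 96/19, 19, 56, 60, 82 ]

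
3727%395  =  172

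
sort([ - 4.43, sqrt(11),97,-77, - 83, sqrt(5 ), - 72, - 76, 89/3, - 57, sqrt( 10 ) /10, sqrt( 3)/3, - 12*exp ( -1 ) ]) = [-83, - 77, - 76,  -  72, - 57, - 4.43, - 12*exp( - 1),sqrt( 10 )/10 , sqrt( 3)/3, sqrt( 5 ),sqrt(11), 89/3 , 97]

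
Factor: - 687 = - 3^1*229^1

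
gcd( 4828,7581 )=1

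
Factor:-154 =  - 2^1*7^1*11^1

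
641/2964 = 641/2964  =  0.22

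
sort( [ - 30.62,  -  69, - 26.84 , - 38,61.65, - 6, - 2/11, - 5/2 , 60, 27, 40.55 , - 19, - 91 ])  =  [ - 91, - 69, - 38, - 30.62 , - 26.84, - 19, - 6, - 5/2, - 2/11,27,40.55 , 60,61.65] 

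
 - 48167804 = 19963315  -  68131119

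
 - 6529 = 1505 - 8034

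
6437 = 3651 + 2786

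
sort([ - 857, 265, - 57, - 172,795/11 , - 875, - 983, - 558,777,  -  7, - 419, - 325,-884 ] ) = [ - 983, - 884,-875, - 857, - 558, - 419, - 325,-172 , -57, - 7 , 795/11, 265,777 ] 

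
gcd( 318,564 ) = 6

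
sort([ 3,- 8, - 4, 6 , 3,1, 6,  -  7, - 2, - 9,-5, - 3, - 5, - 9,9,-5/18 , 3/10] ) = [-9,-9,-8, - 7, -5,-5,- 4, - 3 , - 2,-5/18,3/10,1,3,3,6,6,9 ]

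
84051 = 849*99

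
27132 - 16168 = 10964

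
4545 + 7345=11890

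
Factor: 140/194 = 2^1*5^1*7^1*97^ ( - 1 ) = 70/97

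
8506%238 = 176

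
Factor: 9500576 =2^5*359^1*827^1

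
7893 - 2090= 5803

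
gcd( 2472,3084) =12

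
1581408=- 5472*( - 289 ) 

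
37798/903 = 41 + 775/903 = 41.86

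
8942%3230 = 2482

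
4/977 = 4/977 = 0.00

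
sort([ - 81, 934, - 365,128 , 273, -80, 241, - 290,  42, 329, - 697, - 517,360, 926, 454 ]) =[ - 697, - 517, - 365, - 290, - 81, - 80, 42,128 , 241,273, 329,360, 454, 926,934] 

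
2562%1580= 982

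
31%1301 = 31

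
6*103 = 618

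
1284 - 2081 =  - 797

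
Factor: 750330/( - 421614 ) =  - 105/59 = - 3^1*5^1*7^1*59^( - 1)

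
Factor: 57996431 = 57996431^1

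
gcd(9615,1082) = 1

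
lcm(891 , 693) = 6237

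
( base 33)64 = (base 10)202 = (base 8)312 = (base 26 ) 7k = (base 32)6A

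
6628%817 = 92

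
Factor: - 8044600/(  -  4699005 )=2^3*3^ ( - 1)*5^1*19^1*29^1*73^1*313267^( - 1) = 1608920/939801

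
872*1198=1044656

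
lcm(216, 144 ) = 432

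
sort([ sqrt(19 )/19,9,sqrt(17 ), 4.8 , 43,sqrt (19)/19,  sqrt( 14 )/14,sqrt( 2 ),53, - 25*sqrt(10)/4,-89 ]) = [ - 89,  -  25*sqrt( 10 )/4, sqrt( 19 )/19 , sqrt( 19)/19,sqrt(14 )/14,sqrt( 2),  sqrt(17),4.8, 9,43,53]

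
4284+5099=9383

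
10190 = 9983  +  207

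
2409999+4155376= 6565375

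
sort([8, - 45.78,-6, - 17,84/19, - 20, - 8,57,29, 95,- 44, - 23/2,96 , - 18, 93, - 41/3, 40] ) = [ - 45.78,-44, - 20,-18, - 17, - 41/3, - 23/2,-8, - 6,84/19,8, 29, 40,57, 93, 95,96 ] 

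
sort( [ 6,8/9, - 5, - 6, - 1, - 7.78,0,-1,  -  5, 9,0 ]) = [-7.78,-6, - 5,  -  5, - 1, - 1,0,0 , 8/9 , 6,9 ]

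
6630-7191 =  - 561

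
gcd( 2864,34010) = 358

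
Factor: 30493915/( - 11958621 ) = - 3^(-1) * 5^1*3986207^( - 1)*6098783^1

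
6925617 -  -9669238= 16594855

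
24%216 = 24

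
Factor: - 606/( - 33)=2^1 * 11^( - 1)* 101^1 = 202/11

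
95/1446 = 95/1446 = 0.07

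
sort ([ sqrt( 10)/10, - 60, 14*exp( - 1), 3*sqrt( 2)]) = [ - 60, sqrt(10) /10,3*sqrt( 2), 14*exp (-1 ) ] 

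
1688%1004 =684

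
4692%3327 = 1365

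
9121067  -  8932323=188744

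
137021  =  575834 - 438813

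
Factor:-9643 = - 9643^1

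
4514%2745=1769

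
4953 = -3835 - -8788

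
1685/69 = 24 + 29/69 = 24.42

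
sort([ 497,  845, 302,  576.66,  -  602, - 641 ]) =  [-641,  -  602, 302, 497,  576.66  ,  845]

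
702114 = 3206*219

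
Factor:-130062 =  - 2^1*3^1*53^1  *409^1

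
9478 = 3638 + 5840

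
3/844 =3/844  =  0.00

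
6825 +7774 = 14599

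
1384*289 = 399976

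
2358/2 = 1179 = 1179.00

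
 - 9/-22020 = 3/7340 = 0.00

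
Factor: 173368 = 2^3 * 13^1*1667^1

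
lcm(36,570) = 3420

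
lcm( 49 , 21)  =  147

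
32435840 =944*34360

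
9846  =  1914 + 7932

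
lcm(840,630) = 2520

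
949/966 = 949/966 = 0.98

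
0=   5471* 0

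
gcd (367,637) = 1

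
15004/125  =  120+ 4/125 = 120.03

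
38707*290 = 11225030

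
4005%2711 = 1294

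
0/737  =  0  =  0.00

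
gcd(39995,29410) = 5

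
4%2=0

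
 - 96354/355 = - 96354/355 = -  271.42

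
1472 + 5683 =7155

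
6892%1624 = 396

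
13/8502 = 1/654 = 0.00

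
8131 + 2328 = 10459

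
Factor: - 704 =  - 2^6*11^1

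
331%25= 6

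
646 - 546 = 100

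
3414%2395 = 1019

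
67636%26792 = 14052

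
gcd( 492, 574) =82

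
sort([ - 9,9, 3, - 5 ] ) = [ - 9, - 5,  3  ,  9]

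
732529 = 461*1589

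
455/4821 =455/4821  =  0.09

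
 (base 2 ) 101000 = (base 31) 19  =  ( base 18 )24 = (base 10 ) 40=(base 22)1I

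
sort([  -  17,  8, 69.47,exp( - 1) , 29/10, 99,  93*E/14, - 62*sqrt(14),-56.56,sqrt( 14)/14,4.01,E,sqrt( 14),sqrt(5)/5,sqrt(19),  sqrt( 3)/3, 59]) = [ - 62*sqrt( 14 ), - 56.56, - 17,sqrt( 14) /14,exp( - 1 ),sqrt(5)/5,sqrt( 3 )/3,  E, 29/10,sqrt( 14) , 4.01, sqrt( 19) , 8, 93*E/14,59,69.47,99]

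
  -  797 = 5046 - 5843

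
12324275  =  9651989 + 2672286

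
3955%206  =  41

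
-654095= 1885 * ( - 347) 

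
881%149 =136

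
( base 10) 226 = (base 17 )d5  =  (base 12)16A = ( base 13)145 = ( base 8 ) 342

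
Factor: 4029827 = 47^1*179^1*479^1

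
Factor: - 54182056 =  - 2^3*101^1*  67057^1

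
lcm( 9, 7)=63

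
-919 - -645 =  - 274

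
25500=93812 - 68312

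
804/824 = 201/206 = 0.98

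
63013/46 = 1369 + 39/46 =1369.85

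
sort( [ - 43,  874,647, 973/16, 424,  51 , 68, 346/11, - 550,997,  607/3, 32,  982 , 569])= [-550,-43, 346/11, 32, 51, 973/16, 68,607/3, 424, 569, 647, 874,982 , 997]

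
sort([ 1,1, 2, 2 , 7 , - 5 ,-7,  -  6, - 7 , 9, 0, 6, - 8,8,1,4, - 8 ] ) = [ - 8,- 8 , - 7, - 7,-6, - 5, 0,1 , 1, 1, 2, 2, 4, 6,7, 8, 9 ] 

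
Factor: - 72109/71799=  - 3^( - 1 ) *7^( - 1)*13^( - 1 ) *263^( - 1)*72109^1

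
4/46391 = 4/46391 = 0.00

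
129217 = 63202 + 66015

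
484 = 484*1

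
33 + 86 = 119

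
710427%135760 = 31627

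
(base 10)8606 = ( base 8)20636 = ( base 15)283B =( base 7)34043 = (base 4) 2012132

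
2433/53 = 45+48/53 = 45.91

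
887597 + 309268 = 1196865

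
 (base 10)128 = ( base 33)3t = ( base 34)3q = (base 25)53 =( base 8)200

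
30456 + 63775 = 94231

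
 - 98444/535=  -  185 + 531/535 = -184.01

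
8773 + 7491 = 16264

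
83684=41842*2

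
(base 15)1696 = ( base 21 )B0F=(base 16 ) 1302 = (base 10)4866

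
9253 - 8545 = 708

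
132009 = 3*44003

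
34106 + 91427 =125533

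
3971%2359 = 1612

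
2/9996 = 1/4998 = 0.00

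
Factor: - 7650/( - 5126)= 3825/2563=3^2 * 5^2*11^ ( - 1)*17^1*233^ ( - 1 )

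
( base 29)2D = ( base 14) 51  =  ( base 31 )29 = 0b1000111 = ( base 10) 71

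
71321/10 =7132 + 1/10 = 7132.10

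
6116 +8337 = 14453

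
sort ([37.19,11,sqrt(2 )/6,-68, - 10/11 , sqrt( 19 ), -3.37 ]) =[ - 68,- 3.37,-10/11 , sqrt (2 )/6,sqrt( 19 ),11, 37.19]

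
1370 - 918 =452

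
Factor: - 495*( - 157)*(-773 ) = -60073695 =- 3^2*5^1 * 11^1 * 157^1*773^1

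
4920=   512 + 4408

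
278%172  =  106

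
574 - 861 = -287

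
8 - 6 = 2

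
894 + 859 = 1753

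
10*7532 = 75320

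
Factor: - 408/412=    - 2^1*3^1*17^1*103^(-1) = -  102/103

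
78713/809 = 78713/809 = 97.30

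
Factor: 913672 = 2^3*19^1*6011^1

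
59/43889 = 59/43889 = 0.00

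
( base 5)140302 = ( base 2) 1011001000110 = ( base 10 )5702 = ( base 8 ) 13106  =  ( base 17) 12C7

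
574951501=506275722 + 68675779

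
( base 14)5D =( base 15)58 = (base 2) 1010011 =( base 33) 2h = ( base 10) 83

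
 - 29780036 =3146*(- 9466) 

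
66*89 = 5874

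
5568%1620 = 708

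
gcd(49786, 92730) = 22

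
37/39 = 37/39  =  0.95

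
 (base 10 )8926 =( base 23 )GK2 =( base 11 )6785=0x22DE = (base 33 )86G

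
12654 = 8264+4390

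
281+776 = 1057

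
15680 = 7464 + 8216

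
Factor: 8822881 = 17^2*30529^1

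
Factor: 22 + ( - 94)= - 2^3*3^2 = - 72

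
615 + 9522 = 10137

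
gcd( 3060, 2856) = 204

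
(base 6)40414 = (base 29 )6A2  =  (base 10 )5338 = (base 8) 12332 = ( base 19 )EEI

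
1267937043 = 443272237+824664806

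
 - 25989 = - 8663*3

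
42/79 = 42/79 = 0.53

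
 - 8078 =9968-18046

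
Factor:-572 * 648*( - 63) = 2^5*3^6 * 7^1 * 11^1*13^1 = 23351328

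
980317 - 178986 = 801331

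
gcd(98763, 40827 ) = 3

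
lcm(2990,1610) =20930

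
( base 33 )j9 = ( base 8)1174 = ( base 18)1h6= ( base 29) LR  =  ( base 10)636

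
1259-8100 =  - 6841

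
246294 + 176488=422782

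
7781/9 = 864 + 5/9 = 864.56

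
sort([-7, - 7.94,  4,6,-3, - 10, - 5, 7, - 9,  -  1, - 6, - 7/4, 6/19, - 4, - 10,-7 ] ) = [-10, - 10, - 9,-7.94, - 7,-7, -6, - 5, - 4,  -  3,  -  7/4,  -  1,  6/19, 4, 6, 7]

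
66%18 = 12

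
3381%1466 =449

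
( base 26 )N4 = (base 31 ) JD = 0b1001011010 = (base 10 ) 602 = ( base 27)m8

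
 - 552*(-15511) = 8562072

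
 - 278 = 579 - 857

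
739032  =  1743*424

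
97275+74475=171750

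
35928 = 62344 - 26416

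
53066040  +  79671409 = 132737449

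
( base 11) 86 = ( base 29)37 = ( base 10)94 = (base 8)136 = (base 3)10111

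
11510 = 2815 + 8695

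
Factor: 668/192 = 167/48 = 2^( - 4)*3^( - 1)* 167^1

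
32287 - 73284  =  -40997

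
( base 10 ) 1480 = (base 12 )a34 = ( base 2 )10111001000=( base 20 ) 3e0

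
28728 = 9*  3192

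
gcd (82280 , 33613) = 1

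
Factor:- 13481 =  - 13^1*17^1 *61^1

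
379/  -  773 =  -  1 + 394/773  =  -0.49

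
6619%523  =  343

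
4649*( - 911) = - 4235239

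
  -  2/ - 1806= 1/903 = 0.00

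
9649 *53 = 511397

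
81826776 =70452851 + 11373925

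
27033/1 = 27033 = 27033.00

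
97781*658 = 64339898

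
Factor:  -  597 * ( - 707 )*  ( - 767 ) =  - 3^1 * 7^1*13^1*59^1*101^1 * 199^1 = -  323734593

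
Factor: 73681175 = 5^2* 83^1*35509^1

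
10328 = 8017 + 2311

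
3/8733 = 1/2911=0.00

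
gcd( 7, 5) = 1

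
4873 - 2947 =1926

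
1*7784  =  7784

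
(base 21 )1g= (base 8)45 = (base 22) 1F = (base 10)37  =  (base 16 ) 25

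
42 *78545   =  3298890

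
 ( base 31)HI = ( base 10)545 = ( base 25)lk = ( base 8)1041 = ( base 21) 14K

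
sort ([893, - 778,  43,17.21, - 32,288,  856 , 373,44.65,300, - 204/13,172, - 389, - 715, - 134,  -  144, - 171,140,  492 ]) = [ - 778, - 715, - 389, - 171,-144, - 134 ,-32,-204/13 , 17.21,43,  44.65,140, 172, 288, 300, 373,492,856,893] 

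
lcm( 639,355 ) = 3195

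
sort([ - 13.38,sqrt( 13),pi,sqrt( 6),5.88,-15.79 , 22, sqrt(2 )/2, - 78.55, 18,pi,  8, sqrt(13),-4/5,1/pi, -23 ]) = [ - 78.55, -23,  -  15.79, - 13.38,- 4/5 , 1/pi,  sqrt( 2)/2,sqrt(6) , pi,pi, sqrt( 13 ), sqrt( 13),  5.88 , 8,18,22]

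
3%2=1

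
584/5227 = 584/5227  =  0.11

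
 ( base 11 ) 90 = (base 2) 1100011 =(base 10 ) 99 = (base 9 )120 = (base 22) 4b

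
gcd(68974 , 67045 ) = 1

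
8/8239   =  8/8239 = 0.00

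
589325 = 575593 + 13732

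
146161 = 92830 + 53331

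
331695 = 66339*5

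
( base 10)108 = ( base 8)154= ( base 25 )48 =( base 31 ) 3F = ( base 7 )213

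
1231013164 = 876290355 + 354722809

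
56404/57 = 56404/57 = 989.54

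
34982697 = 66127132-31144435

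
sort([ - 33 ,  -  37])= [ - 37,-33]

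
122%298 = 122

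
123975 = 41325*3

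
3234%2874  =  360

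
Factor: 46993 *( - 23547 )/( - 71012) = 2^( - 2)*3^1*41^( - 1 )*47^1*167^1*433^( - 1 )*46993^1 = 1106544171/71012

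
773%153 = 8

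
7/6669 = 7/6669 = 0.00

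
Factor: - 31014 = - 2^1*3^2 * 1723^1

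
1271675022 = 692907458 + 578767564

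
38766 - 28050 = 10716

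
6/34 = 3/17= 0.18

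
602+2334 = 2936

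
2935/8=366 + 7/8 = 366.88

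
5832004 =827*7052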